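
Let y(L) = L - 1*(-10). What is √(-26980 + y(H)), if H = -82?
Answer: 2*I*√6763 ≈ 164.47*I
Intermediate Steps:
y(L) = 10 + L (y(L) = L + 10 = 10 + L)
√(-26980 + y(H)) = √(-26980 + (10 - 82)) = √(-26980 - 72) = √(-27052) = 2*I*√6763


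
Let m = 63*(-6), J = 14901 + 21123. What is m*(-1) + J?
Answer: 36402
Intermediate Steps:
J = 36024
m = -378
m*(-1) + J = -378*(-1) + 36024 = 378 + 36024 = 36402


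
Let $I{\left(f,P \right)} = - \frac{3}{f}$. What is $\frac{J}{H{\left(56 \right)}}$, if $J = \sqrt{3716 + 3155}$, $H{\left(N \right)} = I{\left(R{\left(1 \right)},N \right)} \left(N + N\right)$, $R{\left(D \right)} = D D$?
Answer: $- \frac{\sqrt{6871}}{336} \approx -0.2467$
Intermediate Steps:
$R{\left(D \right)} = D^{2}$
$H{\left(N \right)} = - 6 N$ ($H{\left(N \right)} = - \frac{3}{1^{2}} \left(N + N\right) = - \frac{3}{1} \cdot 2 N = \left(-3\right) 1 \cdot 2 N = - 3 \cdot 2 N = - 6 N$)
$J = \sqrt{6871} \approx 82.891$
$\frac{J}{H{\left(56 \right)}} = \frac{\sqrt{6871}}{\left(-6\right) 56} = \frac{\sqrt{6871}}{-336} = \sqrt{6871} \left(- \frac{1}{336}\right) = - \frac{\sqrt{6871}}{336}$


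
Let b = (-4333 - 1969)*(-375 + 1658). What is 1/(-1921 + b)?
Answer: -1/8087387 ≈ -1.2365e-7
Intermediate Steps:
b = -8085466 (b = -6302*1283 = -8085466)
1/(-1921 + b) = 1/(-1921 - 8085466) = 1/(-8087387) = -1/8087387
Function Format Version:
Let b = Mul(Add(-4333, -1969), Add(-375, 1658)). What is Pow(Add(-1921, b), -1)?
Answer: Rational(-1, 8087387) ≈ -1.2365e-7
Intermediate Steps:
b = -8085466 (b = Mul(-6302, 1283) = -8085466)
Pow(Add(-1921, b), -1) = Pow(Add(-1921, -8085466), -1) = Pow(-8087387, -1) = Rational(-1, 8087387)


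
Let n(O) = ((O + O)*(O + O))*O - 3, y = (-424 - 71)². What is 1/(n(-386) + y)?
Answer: -1/229804802 ≈ -4.3515e-9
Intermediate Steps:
y = 245025 (y = (-495)² = 245025)
n(O) = -3 + 4*O³ (n(O) = ((2*O)*(2*O))*O - 3 = (4*O²)*O - 3 = 4*O³ - 3 = -3 + 4*O³)
1/(n(-386) + y) = 1/((-3 + 4*(-386)³) + 245025) = 1/((-3 + 4*(-57512456)) + 245025) = 1/((-3 - 230049824) + 245025) = 1/(-230049827 + 245025) = 1/(-229804802) = -1/229804802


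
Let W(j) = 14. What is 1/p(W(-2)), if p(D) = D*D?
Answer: 1/196 ≈ 0.0051020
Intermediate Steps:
p(D) = D²
1/p(W(-2)) = 1/(14²) = 1/196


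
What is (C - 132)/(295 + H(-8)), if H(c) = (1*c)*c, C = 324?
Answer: 192/359 ≈ 0.53482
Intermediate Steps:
H(c) = c² (H(c) = c*c = c²)
(C - 132)/(295 + H(-8)) = (324 - 132)/(295 + (-8)²) = 192/(295 + 64) = 192/359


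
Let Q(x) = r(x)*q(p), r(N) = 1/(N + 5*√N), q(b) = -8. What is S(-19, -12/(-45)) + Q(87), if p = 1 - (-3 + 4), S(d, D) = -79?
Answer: -2453/31 + 20*√87/2697 ≈ -79.060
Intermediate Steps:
p = 0 (p = 1 - 1*1 = 1 - 1 = 0)
Q(x) = -8/(x + 5*√x)
S(-19, -12/(-45)) + Q(87) = -79 - 8/(87 + 5*√87)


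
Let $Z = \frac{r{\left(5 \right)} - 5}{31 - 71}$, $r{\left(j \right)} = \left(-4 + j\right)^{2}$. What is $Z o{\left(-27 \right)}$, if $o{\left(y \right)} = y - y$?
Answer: $0$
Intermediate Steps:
$o{\left(y \right)} = 0$
$Z = \frac{1}{10}$ ($Z = \frac{\left(-4 + 5\right)^{2} - 5}{31 - 71} = \frac{1^{2} - 5}{-40} = \left(1 - 5\right) \left(- \frac{1}{40}\right) = \left(-4\right) \left(- \frac{1}{40}\right) = \frac{1}{10} \approx 0.1$)
$Z o{\left(-27 \right)} = \frac{1}{10} \cdot 0 = 0$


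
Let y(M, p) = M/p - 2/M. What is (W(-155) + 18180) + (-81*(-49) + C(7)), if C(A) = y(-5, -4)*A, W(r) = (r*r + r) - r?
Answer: 923711/20 ≈ 46186.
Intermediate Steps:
y(M, p) = -2/M + M/p
W(r) = r² (W(r) = (r² + r) - r = (r + r²) - r = r²)
C(A) = 33*A/20 (C(A) = (-2/(-5) - 5/(-4))*A = (-2*(-⅕) - 5*(-¼))*A = (⅖ + 5/4)*A = 33*A/20)
(W(-155) + 18180) + (-81*(-49) + C(7)) = ((-155)² + 18180) + (-81*(-49) + (33/20)*7) = (24025 + 18180) + (3969 + 231/20) = 42205 + 79611/20 = 923711/20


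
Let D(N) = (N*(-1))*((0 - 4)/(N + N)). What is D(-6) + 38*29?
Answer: 1104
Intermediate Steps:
D(N) = 2 (D(N) = (-N)*(-4*1/(2*N)) = (-N)*(-2/N) = 2)
D(-6) + 38*29 = 2 + 38*29 = 2 + 1102 = 1104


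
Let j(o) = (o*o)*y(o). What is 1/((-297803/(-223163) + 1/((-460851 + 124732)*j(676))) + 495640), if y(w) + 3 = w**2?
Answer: 15663874197271374330256/7763663510012528493452630613 ≈ 2.0176e-6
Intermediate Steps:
y(w) = -3 + w**2
j(o) = o**2*(-3 + o**2) (j(o) = (o*o)*(-3 + o**2) = o**2*(-3 + o**2))
1/((-297803/(-223163) + 1/((-460851 + 124732)*j(676))) + 495640) = 1/((-297803/(-223163) + 1/((-460851 + 124732)*((676**2*(-3 + 676**2))))) + 495640) = 1/((-297803*(-1/223163) + 1/((-336119)*((456976*(-3 + 456976))))) + 495640) = 1/((297803/223163 - 1/(336119*(456976*456973))) + 495640) = 1/((297803/223163 - 1/336119/208825693648) + 495640) = 1/((297803/223163 - 1/336119*1/208825693648) + 495640) = 1/((297803/223163 - 1/70190283323272112) + 495640) = 1/(20902876944520404546773/15663874197271374330256 + 495640) = 1/(7763663510012528493452630613/15663874197271374330256) = 15663874197271374330256/7763663510012528493452630613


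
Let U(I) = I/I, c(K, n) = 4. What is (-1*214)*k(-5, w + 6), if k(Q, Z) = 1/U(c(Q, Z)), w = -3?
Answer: -214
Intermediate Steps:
U(I) = 1
k(Q, Z) = 1 (k(Q, Z) = 1/1 = 1)
(-1*214)*k(-5, w + 6) = -1*214*1 = -214*1 = -214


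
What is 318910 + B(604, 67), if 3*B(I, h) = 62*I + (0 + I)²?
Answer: 452998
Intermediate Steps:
B(I, h) = I²/3 + 62*I/3 (B(I, h) = (62*I + (0 + I)²)/3 = (62*I + I²)/3 = (I² + 62*I)/3 = I²/3 + 62*I/3)
318910 + B(604, 67) = 318910 + (⅓)*604*(62 + 604) = 318910 + (⅓)*604*666 = 318910 + 134088 = 452998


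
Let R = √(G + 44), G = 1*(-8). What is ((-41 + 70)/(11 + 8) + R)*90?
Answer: 12870/19 ≈ 677.37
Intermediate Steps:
G = -8
R = 6 (R = √(-8 + 44) = √36 = 6)
((-41 + 70)/(11 + 8) + R)*90 = ((-41 + 70)/(11 + 8) + 6)*90 = (29/19 + 6)*90 = (143/19)*90 = 12870/19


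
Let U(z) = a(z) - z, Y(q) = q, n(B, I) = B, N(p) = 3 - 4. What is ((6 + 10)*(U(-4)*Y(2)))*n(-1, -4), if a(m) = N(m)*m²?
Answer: 384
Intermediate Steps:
N(p) = -1
a(m) = -m²
U(z) = -z - z² (U(z) = -z² - z = -z - z²)
((6 + 10)*(U(-4)*Y(2)))*n(-1, -4) = ((6 + 10)*(-4*(-1 - 1*(-4))*2))*(-1) = (16*(-4*(-1 + 4)*2))*(-1) = (16*(-4*3*2))*(-1) = (16*(-12*2))*(-1) = (16*(-24))*(-1) = -384*(-1) = 384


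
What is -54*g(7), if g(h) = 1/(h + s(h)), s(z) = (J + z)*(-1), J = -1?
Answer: -54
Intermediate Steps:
s(z) = 1 - z (s(z) = (-1 + z)*(-1) = 1 - z)
g(h) = 1 (g(h) = 1/(h + (1 - h)) = 1/1 = 1)
-54*g(7) = -54*1 = -54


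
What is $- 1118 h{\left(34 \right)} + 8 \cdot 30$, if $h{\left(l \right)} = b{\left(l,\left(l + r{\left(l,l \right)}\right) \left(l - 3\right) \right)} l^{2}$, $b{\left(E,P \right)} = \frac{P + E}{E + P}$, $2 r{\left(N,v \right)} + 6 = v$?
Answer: $-1292168$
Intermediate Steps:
$r{\left(N,v \right)} = -3 + \frac{v}{2}$
$b{\left(E,P \right)} = 1$ ($b{\left(E,P \right)} = \frac{E + P}{E + P} = 1$)
$h{\left(l \right)} = l^{2}$ ($h{\left(l \right)} = 1 l^{2} = l^{2}$)
$- 1118 h{\left(34 \right)} + 8 \cdot 30 = - 1118 \cdot 34^{2} + 8 \cdot 30 = \left(-1118\right) 1156 + 240 = -1292408 + 240 = -1292168$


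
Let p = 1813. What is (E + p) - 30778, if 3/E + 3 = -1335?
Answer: -12918391/446 ≈ -28965.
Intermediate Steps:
E = -1/446 (E = 3/(-3 - 1335) = 3/(-1338) = 3*(-1/1338) = -1/446 ≈ -0.0022422)
(E + p) - 30778 = (-1/446 + 1813) - 30778 = 808597/446 - 30778 = -12918391/446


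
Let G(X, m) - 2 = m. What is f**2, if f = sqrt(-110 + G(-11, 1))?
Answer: -107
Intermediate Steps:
G(X, m) = 2 + m
f = I*sqrt(107) (f = sqrt(-110 + (2 + 1)) = sqrt(-110 + 3) = sqrt(-107) = I*sqrt(107) ≈ 10.344*I)
f**2 = (I*sqrt(107))**2 = -107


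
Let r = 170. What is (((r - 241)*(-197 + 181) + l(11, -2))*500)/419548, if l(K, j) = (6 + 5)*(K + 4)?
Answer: 162625/104887 ≈ 1.5505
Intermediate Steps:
l(K, j) = 44 + 11*K (l(K, j) = 11*(4 + K) = 44 + 11*K)
(((r - 241)*(-197 + 181) + l(11, -2))*500)/419548 = (((170 - 241)*(-197 + 181) + (44 + 11*11))*500)/419548 = ((-71*(-16) + (44 + 121))*500)*(1/419548) = ((1136 + 165)*500)*(1/419548) = (1301*500)*(1/419548) = 650500*(1/419548) = 162625/104887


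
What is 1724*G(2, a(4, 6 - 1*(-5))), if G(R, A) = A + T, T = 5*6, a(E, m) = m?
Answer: 70684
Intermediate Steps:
T = 30
G(R, A) = 30 + A (G(R, A) = A + 30 = 30 + A)
1724*G(2, a(4, 6 - 1*(-5))) = 1724*(30 + (6 - 1*(-5))) = 1724*(30 + (6 + 5)) = 1724*(30 + 11) = 1724*41 = 70684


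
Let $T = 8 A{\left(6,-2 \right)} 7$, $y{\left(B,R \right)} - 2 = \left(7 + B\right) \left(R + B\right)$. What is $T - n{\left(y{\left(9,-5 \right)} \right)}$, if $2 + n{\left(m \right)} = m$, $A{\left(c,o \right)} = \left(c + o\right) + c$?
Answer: $496$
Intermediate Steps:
$A{\left(c,o \right)} = o + 2 c$
$y{\left(B,R \right)} = 2 + \left(7 + B\right) \left(B + R\right)$ ($y{\left(B,R \right)} = 2 + \left(7 + B\right) \left(R + B\right) = 2 + \left(7 + B\right) \left(B + R\right)$)
$T = 560$ ($T = 8 \left(-2 + 2 \cdot 6\right) 7 = 8 \left(-2 + 12\right) 7 = 8 \cdot 10 \cdot 7 = 80 \cdot 7 = 560$)
$n{\left(m \right)} = -2 + m$
$T - n{\left(y{\left(9,-5 \right)} \right)} = 560 - \left(-2 + \left(2 + 9^{2} + 7 \cdot 9 + 7 \left(-5\right) + 9 \left(-5\right)\right)\right) = 560 - \left(-2 + \left(2 + 81 + 63 - 35 - 45\right)\right) = 560 - \left(-2 + 66\right) = 560 - 64 = 496$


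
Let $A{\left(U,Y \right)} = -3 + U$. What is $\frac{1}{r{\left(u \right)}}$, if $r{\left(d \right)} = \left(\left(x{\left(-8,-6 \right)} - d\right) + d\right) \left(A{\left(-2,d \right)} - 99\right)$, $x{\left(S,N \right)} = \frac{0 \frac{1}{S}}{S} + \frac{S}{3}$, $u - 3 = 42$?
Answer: $\frac{3}{832} \approx 0.0036058$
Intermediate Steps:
$u = 45$ ($u = 3 + 42 = 45$)
$x{\left(S,N \right)} = \frac{S}{3}$ ($x{\left(S,N \right)} = \frac{0}{S} + S \frac{1}{3} = 0 + \frac{S}{3} = \frac{S}{3}$)
$r{\left(d \right)} = \frac{832}{3}$ ($r{\left(d \right)} = \left(\left(\frac{1}{3} \left(-8\right) - d\right) + d\right) \left(\left(-3 - 2\right) - 99\right) = \left(\left(- \frac{8}{3} - d\right) + d\right) \left(-5 - 99\right) = \left(- \frac{8}{3}\right) \left(-104\right) = \frac{832}{3}$)
$\frac{1}{r{\left(u \right)}} = \frac{1}{\frac{832}{3}} = \frac{3}{832}$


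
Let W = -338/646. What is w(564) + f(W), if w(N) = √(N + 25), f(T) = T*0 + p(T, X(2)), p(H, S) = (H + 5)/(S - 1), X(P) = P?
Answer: 1446/323 + √589 ≈ 28.746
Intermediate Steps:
W = -169/323 (W = -338*1/646 = -169/323 ≈ -0.52322)
p(H, S) = (5 + H)/(-1 + S)
f(T) = 5 + T (f(T) = T*0 + (5 + T)/(-1 + 2) = 0 + (5 + T)/1 = 0 + 1*(5 + T) = 0 + (5 + T) = 5 + T)
w(N) = √(25 + N)
w(564) + f(W) = √(25 + 564) + (5 - 169/323) = √589 + 1446/323 = 1446/323 + √589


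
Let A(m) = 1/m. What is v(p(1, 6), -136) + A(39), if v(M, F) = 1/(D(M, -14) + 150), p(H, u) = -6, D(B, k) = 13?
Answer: 202/6357 ≈ 0.031776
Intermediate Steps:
v(M, F) = 1/163 (v(M, F) = 1/(13 + 150) = 1/163)
v(p(1, 6), -136) + A(39) = 1/163 + 1/39 = 202/6357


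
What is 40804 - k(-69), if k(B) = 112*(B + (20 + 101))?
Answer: 34980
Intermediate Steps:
k(B) = 13552 + 112*B (k(B) = 112*(B + 121) = 112*(121 + B) = 13552 + 112*B)
40804 - k(-69) = 40804 - (13552 + 112*(-69)) = 40804 - (13552 - 7728) = 40804 - 1*5824 = 40804 - 5824 = 34980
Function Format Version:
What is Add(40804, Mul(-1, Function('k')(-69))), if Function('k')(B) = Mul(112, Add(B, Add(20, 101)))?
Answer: 34980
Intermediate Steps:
Function('k')(B) = Add(13552, Mul(112, B)) (Function('k')(B) = Mul(112, Add(B, 121)) = Mul(112, Add(121, B)) = Add(13552, Mul(112, B)))
Add(40804, Mul(-1, Function('k')(-69))) = Add(40804, Mul(-1, Add(13552, Mul(112, -69)))) = Add(40804, Mul(-1, Add(13552, -7728))) = Add(40804, Mul(-1, 5824)) = Add(40804, -5824) = 34980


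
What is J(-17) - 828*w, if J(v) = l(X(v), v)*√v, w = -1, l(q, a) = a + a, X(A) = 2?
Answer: 828 - 34*I*√17 ≈ 828.0 - 140.19*I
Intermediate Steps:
l(q, a) = 2*a
J(v) = 2*v^(3/2) (J(v) = (2*v)*√v = 2*v^(3/2))
J(-17) - 828*w = 2*(-17)^(3/2) - 828*(-1) = 2*(-17*I*√17) - 1*(-828) = -34*I*√17 + 828 = 828 - 34*I*√17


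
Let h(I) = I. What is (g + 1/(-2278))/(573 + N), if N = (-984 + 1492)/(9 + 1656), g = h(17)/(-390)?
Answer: -1085469/14134066271 ≈ -7.6798e-5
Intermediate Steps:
g = -17/390 (g = 17/(-390) = 17*(-1/390) = -17/390 ≈ -0.043590)
N = 508/1665 ≈ 0.30511
(g + 1/(-2278))/(573 + N) = (-17/390 + 1/(-2278))/(573 + 508/1665) = (-17/390 - 1/2278)/(954553/1665) = -9779/222105*1665/954553 = -1085469/14134066271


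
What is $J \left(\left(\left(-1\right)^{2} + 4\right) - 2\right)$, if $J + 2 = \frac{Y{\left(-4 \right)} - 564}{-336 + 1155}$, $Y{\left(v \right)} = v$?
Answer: $- \frac{2206}{273} \approx -8.0806$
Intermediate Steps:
$J = - \frac{2206}{819}$ ($J = -2 + \frac{-4 - 564}{-336 + 1155} = -2 - \frac{568}{819} = - \frac{2206}{819} \approx -2.6935$)
$J \left(\left(\left(-1\right)^{2} + 4\right) - 2\right) = - \frac{2206 \left(\left(\left(-1\right)^{2} + 4\right) - 2\right)}{819} = - \frac{2206 \left(\left(1 + 4\right) - 2\right)}{819} = - \frac{2206 \left(5 - 2\right)}{819} = \left(- \frac{2206}{819}\right) 3 = - \frac{2206}{273}$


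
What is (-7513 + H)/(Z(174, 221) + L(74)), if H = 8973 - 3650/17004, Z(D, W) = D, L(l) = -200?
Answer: -12411095/221052 ≈ -56.146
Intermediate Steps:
H = 76286621/8502 (H = 8973 - 3650/17004 = 8973 - 1*1825/8502 = 8973 - 1825/8502 = 76286621/8502 ≈ 8972.8)
(-7513 + H)/(Z(174, 221) + L(74)) = (-7513 + 76286621/8502)/(174 - 200) = (12411095/8502)/(-26) = (12411095/8502)*(-1/26) = -12411095/221052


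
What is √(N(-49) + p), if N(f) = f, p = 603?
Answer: √554 ≈ 23.537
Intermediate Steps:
√(N(-49) + p) = √(-49 + 603) = √554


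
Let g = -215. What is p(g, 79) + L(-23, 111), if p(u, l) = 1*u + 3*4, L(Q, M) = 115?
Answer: -88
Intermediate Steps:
p(u, l) = 12 + u (p(u, l) = u + 12 = 12 + u)
p(g, 79) + L(-23, 111) = (12 - 215) + 115 = -203 + 115 = -88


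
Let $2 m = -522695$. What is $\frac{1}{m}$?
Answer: $- \frac{2}{522695} \approx -3.8263 \cdot 10^{-6}$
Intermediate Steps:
$m = - \frac{522695}{2}$ ($m = \frac{1}{2} \left(-522695\right) = - \frac{522695}{2} \approx -2.6135 \cdot 10^{5}$)
$\frac{1}{m} = \frac{1}{- \frac{522695}{2}} = - \frac{2}{522695}$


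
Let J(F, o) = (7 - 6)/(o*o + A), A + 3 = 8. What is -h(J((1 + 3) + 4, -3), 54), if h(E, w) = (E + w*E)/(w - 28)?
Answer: -55/364 ≈ -0.15110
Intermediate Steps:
A = 5 (A = -3 + 8 = 5)
J(F, o) = 1/(5 + o**2) (J(F, o) = (7 - 6)/(o*o + 5) = 1/(o**2 + 5) = 1/(5 + o**2))
h(E, w) = (E + E*w)/(-28 + w)
-h(J((1 + 3) + 4, -3), 54) = -(1 + 54)/((5 + (-3)**2)*(-28 + 54)) = -55/((5 + 9)*26) = -55/(14*26) = -1*55/364 = -55/364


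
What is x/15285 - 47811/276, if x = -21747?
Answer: -81865923/468740 ≈ -174.65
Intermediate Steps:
x/15285 - 47811/276 = -21747/15285 - 47811/276 = -21747*1/15285 - 47811*1/276 = -7249/5095 - 15937/92 = -81865923/468740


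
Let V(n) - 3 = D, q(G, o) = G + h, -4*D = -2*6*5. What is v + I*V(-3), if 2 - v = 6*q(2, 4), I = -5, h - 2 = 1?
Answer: -118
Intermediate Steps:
h = 3 (h = 2 + 1 = 3)
D = 15 (D = -(-2*6)*5/4 = -(-3)*5 = -¼*(-60) = 15)
q(G, o) = 3 + G (q(G, o) = G + 3 = 3 + G)
V(n) = 18 (V(n) = 3 + 15 = 18)
v = -28 (v = 2 - 6*(3 + 2) = 2 - 6*5 = 2 - 1*30 = 2 - 30 = -28)
v + I*V(-3) = -28 - 5*18 = -28 - 90 = -118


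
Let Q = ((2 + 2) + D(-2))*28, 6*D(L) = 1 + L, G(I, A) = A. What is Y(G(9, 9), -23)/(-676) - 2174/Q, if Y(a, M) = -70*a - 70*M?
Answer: -590554/27209 ≈ -21.704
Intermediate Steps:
D(L) = 1/6 + L/6 (D(L) = (1 + L)/6 = 1/6 + L/6)
Y(a, M) = -70*M - 70*a
Q = 322/3 (Q = ((2 + 2) + (1/6 + (1/6)*(-2)))*28 = (4 + (1/6 - 1/3))*28 = (4 - 1/6)*28 = (23/6)*28 = 322/3 ≈ 107.33)
Y(G(9, 9), -23)/(-676) - 2174/Q = (-70*(-23) - 70*9)/(-676) - 2174/322/3 = (1610 - 630)*(-1/676) - 2174*3/322 = 980*(-1/676) - 3261/161 = -245/169 - 3261/161 = -590554/27209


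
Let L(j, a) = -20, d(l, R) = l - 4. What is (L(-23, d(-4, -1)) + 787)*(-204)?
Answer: -156468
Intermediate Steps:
d(l, R) = -4 + l
(L(-23, d(-4, -1)) + 787)*(-204) = (-20 + 787)*(-204) = 767*(-204) = -156468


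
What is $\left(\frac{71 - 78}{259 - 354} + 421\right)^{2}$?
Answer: $\frac{1600160004}{9025} \approx 1.773 \cdot 10^{5}$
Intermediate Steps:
$\left(\frac{71 - 78}{259 - 354} + 421\right)^{2} = \left(- \frac{7}{-95} + 421\right)^{2} = \left(\left(-7\right) \left(- \frac{1}{95}\right) + 421\right)^{2} = \left(\frac{7}{95} + 421\right)^{2} = \left(\frac{40002}{95}\right)^{2} = \frac{1600160004}{9025}$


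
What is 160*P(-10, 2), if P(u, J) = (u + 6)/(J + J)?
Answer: -160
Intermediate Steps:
P(u, J) = (6 + u)/(2*J) (P(u, J) = (6 + u)/((2*J)) = (6 + u)*(1/(2*J)) = (6 + u)/(2*J))
160*P(-10, 2) = 160*((½)*(6 - 10)/2) = 160*((½)*(½)*(-4)) = 160*(-1) = -160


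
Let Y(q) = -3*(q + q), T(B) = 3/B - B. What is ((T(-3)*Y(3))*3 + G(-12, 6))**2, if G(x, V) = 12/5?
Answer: 278784/25 ≈ 11151.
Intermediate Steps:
T(B) = -B + 3/B
G(x, V) = 12/5 (G(x, V) = 12*(1/5) = 12/5)
Y(q) = -6*q
((T(-3)*Y(3))*3 + G(-12, 6))**2 = (((-1*(-3) + 3/(-3))*(-6*3))*3 + 12/5)**2 = (((3 + 3*(-1/3))*(-18))*3 + 12/5)**2 = (((3 - 1)*(-18))*3 + 12/5)**2 = ((2*(-18))*3 + 12/5)**2 = (-36*3 + 12/5)**2 = (-108 + 12/5)**2 = (-528/5)**2 = 278784/25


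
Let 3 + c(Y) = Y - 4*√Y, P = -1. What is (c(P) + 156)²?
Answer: 23088 - 1216*I ≈ 23088.0 - 1216.0*I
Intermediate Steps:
c(Y) = -3 + Y - 4*√Y (c(Y) = -3 + (Y - 4*√Y) = -3 + Y - 4*√Y)
(c(P) + 156)² = ((-3 - 1 - 4*I) + 156)² = ((-4 - 4*I) + 156)² = (152 - 4*I)²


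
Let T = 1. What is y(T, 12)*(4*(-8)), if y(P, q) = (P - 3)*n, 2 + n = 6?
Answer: 256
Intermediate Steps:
n = 4 (n = -2 + 6 = 4)
y(P, q) = -12 + 4*P (y(P, q) = (P - 3)*4 = (-3 + P)*4 = -12 + 4*P)
y(T, 12)*(4*(-8)) = (-12 + 4*1)*(4*(-8)) = (-12 + 4)*(-32) = -8*(-32) = 256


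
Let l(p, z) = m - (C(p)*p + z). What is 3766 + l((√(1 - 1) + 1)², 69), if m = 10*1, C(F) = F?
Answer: 3706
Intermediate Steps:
m = 10
l(p, z) = 10 - z - p² (l(p, z) = 10 - (p*p + z) = 10 - (p² + z) = 10 - (z + p²) = 10 + (-z - p²) = 10 - z - p²)
3766 + l((√(1 - 1) + 1)², 69) = 3766 + (10 - 1*69 - ((√(1 - 1) + 1)²)²) = 3766 + (10 - 69 - ((√0 + 1)²)²) = 3766 + (10 - 69 - ((0 + 1)²)²) = 3766 + (10 - 69 - (1²)²) = 3766 + (10 - 69 - 1*1²) = 3766 + (10 - 69 - 1*1) = 3766 + (10 - 69 - 1) = 3766 - 60 = 3706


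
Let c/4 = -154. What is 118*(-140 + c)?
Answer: -89208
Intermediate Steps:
c = -616 (c = 4*(-154) = -616)
118*(-140 + c) = 118*(-140 - 616) = 118*(-756) = -89208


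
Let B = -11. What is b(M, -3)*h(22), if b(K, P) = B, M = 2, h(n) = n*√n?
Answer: -242*√22 ≈ -1135.1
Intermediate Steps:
h(n) = n^(3/2)
b(K, P) = -11
b(M, -3)*h(22) = -242*√22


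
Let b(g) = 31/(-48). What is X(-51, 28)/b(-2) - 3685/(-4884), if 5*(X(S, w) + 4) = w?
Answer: -118571/68820 ≈ -1.7229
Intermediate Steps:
b(g) = -31/48 (b(g) = 31*(-1/48) = -31/48)
X(S, w) = -4 + w/5
X(-51, 28)/b(-2) - 3685/(-4884) = (-4 + (⅕)*28)/(-31/48) - 3685/(-4884) = (-4 + 28/5)*(-48/31) - 3685*(-1/4884) = (8/5)*(-48/31) + 335/444 = -384/155 + 335/444 = -118571/68820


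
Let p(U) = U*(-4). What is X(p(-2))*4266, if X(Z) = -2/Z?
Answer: -2133/2 ≈ -1066.5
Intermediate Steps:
p(U) = -4*U
X(p(-2))*4266 = -2/((-4*(-2)))*4266 = -2/8*4266 = -2*⅛*4266 = -¼*4266 = -2133/2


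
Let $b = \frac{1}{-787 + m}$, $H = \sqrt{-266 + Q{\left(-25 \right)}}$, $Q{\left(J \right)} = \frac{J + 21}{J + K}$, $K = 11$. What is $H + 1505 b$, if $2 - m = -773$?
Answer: $- \frac{1505}{12} + \frac{2 i \sqrt{3255}}{7} \approx -125.42 + 16.301 i$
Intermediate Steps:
$m = 775$ ($m = 2 - -773 = 2 + 773 = 775$)
$Q{\left(J \right)} = \frac{21 + J}{11 + J}$ ($Q{\left(J \right)} = \frac{J + 21}{J + 11} = \frac{21 + J}{11 + J}$)
$H = \frac{2 i \sqrt{3255}}{7}$ ($H = \sqrt{-266 + \frac{21 - 25}{11 - 25}} = \sqrt{-266 + \frac{1}{-14} \left(-4\right)} = \sqrt{-266 - - \frac{2}{7}} = \sqrt{-266 + \frac{2}{7}} = \sqrt{- \frac{1860}{7}} = \frac{2 i \sqrt{3255}}{7} \approx 16.301 i$)
$b = - \frac{1}{12}$ ($b = \frac{1}{-787 + 775} = \frac{1}{-12} = - \frac{1}{12} \approx -0.083333$)
$H + 1505 b = \frac{2 i \sqrt{3255}}{7} + 1505 \left(- \frac{1}{12}\right) = \frac{2 i \sqrt{3255}}{7} - \frac{1505}{12} = - \frac{1505}{12} + \frac{2 i \sqrt{3255}}{7}$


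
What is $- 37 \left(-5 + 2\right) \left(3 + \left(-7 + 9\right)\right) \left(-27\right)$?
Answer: $-14985$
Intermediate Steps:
$- 37 \left(-5 + 2\right) \left(3 + \left(-7 + 9\right)\right) \left(-27\right) = - 37 \left(- 3 \left(3 + 2\right)\right) \left(-27\right) = - 37 \left(\left(-3\right) 5\right) \left(-27\right) = \left(-37\right) \left(-15\right) \left(-27\right) = 555 \left(-27\right) = -14985$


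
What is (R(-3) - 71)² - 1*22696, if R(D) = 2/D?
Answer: -158039/9 ≈ -17560.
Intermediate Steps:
(R(-3) - 71)² - 1*22696 = (2/(-3) - 71)² - 1*22696 = (2*(-⅓) - 71)² - 22696 = (-⅔ - 71)² - 22696 = (-215/3)² - 22696 = 46225/9 - 22696 = -158039/9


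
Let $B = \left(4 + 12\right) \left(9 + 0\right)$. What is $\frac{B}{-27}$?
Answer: $- \frac{16}{3} \approx -5.3333$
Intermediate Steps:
$B = 144$ ($B = 16 \cdot 9 = 144$)
$\frac{B}{-27} = \frac{144}{-27} = 144 \left(- \frac{1}{27}\right) = - \frac{16}{3}$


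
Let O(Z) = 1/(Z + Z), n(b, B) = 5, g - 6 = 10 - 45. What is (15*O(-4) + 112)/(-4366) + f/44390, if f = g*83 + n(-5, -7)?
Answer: -61502323/775226960 ≈ -0.079335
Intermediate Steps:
g = -29 (g = 6 + (10 - 45) = 6 - 35 = -29)
O(Z) = 1/(2*Z)
f = -2402 (f = -29*83 + 5 = -2407 + 5 = -2402)
(15*O(-4) + 112)/(-4366) + f/44390 = (15*((1/2)/(-4)) + 112)/(-4366) - 2402/44390 = (15*((1/2)*(-1/4)) + 112)*(-1/4366) - 2402*1/44390 = (15*(-1/8) + 112)*(-1/4366) - 1201/22195 = (-15/8 + 112)*(-1/4366) - 1201/22195 = (881/8)*(-1/4366) - 1201/22195 = -881/34928 - 1201/22195 = -61502323/775226960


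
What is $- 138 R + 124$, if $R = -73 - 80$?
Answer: $21238$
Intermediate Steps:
$R = -153$ ($R = -73 - 80 = -153$)
$- 138 R + 124 = \left(-138\right) \left(-153\right) + 124 = 21114 + 124 = 21238$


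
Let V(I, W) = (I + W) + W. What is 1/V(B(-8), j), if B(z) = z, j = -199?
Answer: -1/406 ≈ -0.0024631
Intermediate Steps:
V(I, W) = I + 2*W
1/V(B(-8), j) = 1/(-8 + 2*(-199)) = 1/(-8 - 398) = 1/(-406) = -1/406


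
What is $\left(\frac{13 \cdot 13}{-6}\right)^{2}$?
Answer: $\frac{28561}{36} \approx 793.36$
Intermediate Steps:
$\left(\frac{13 \cdot 13}{-6}\right)^{2} = \left(169 \left(- \frac{1}{6}\right)\right)^{2} = \left(- \frac{169}{6}\right)^{2} = \frac{28561}{36}$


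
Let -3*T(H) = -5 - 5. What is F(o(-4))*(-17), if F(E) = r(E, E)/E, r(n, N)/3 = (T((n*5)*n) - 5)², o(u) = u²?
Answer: -425/48 ≈ -8.8542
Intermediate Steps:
T(H) = 10/3 (T(H) = -(-5 - 5)/3 = -⅓*(-10) = 10/3)
r(n, N) = 25/3 (r(n, N) = 3*(10/3 - 5)² = 3*(-5/3)² = 3*(25/9) = 25/3)
F(E) = 25/(3*E)
F(o(-4))*(-17) = (25/(3*((-4)²)))*(-17) = ((25/3)/16)*(-17) = ((25/3)*(1/16))*(-17) = (25/48)*(-17) = -425/48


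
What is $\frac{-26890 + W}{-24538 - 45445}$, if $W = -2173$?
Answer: $\frac{29063}{69983} \approx 0.41529$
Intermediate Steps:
$\frac{-26890 + W}{-24538 - 45445} = \frac{-26890 - 2173}{-24538 - 45445} = - \frac{29063}{-69983} = \left(-29063\right) \left(- \frac{1}{69983}\right) = \frac{29063}{69983}$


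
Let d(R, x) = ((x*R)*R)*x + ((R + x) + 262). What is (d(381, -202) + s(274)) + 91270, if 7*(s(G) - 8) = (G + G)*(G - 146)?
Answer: 41462758285/7 ≈ 5.9233e+9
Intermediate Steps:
d(R, x) = 262 + R + x + R**2*x**2 (d(R, x) = ((R*x)*R)*x + (262 + R + x) = (x*R**2)*x + (262 + R + x) = R**2*x**2 + (262 + R + x) = 262 + R + x + R**2*x**2)
s(G) = 8 + 2*G*(-146 + G)/7 (s(G) = 8 + ((G + G)*(G - 146))/7 = 8 + ((2*G)*(-146 + G))/7 = 8 + (2*G*(-146 + G))/7 = 8 + 2*G*(-146 + G)/7)
(d(381, -202) + s(274)) + 91270 = ((262 + 381 - 202 + 381**2*(-202)**2) + (8 - 292/7*274 + (2/7)*274**2)) + 91270 = ((262 + 381 - 202 + 145161*40804) + (8 - 80008/7 + (2/7)*75076)) + 91270 = ((262 + 381 - 202 + 5923149444) + (8 - 80008/7 + 150152/7)) + 91270 = (5923149885 + 70200/7) + 91270 = 41462119395/7 + 91270 = 41462758285/7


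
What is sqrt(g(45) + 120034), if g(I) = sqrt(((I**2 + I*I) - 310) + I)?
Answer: sqrt(120034 + sqrt(3785)) ≈ 346.55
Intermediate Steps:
g(I) = sqrt(-310 + I + 2*I**2) (g(I) = sqrt(((I**2 + I**2) - 310) + I) = sqrt((2*I**2 - 310) + I) = sqrt((-310 + 2*I**2) + I) = sqrt(-310 + I + 2*I**2))
sqrt(g(45) + 120034) = sqrt(sqrt(-310 + 45 + 2*45**2) + 120034) = sqrt(sqrt(-310 + 45 + 2*2025) + 120034) = sqrt(sqrt(-310 + 45 + 4050) + 120034) = sqrt(sqrt(3785) + 120034) = sqrt(120034 + sqrt(3785))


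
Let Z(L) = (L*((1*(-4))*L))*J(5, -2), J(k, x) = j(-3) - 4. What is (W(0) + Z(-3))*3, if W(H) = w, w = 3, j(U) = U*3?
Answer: 1413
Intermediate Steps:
j(U) = 3*U
J(k, x) = -13 (J(k, x) = 3*(-3) - 4 = -9 - 4 = -13)
W(H) = 3
Z(L) = 52*L² (Z(L) = (L*((1*(-4))*L))*(-13) = (L*(-4*L))*(-13) = -4*L²*(-13) = 52*L²)
(W(0) + Z(-3))*3 = (3 + 52*(-3)²)*3 = (3 + 52*9)*3 = (3 + 468)*3 = 471*3 = 1413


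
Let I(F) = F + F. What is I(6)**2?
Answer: 144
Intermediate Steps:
I(F) = 2*F
I(6)**2 = (2*6)**2 = 12**2 = 144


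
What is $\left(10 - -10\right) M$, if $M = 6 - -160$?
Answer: $3320$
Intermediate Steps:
$M = 166$ ($M = 6 + 160 = 166$)
$\left(10 - -10\right) M = \left(10 - -10\right) 166 = \left(10 + 10\right) 166 = 20 \cdot 166 = 3320$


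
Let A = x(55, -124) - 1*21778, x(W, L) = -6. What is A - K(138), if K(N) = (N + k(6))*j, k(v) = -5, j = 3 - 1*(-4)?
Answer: -22715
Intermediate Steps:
j = 7 (j = 3 + 4 = 7)
K(N) = -35 + 7*N (K(N) = (N - 5)*7 = (-5 + N)*7 = -35 + 7*N)
A = -21784 (A = -6 - 1*21778 = -6 - 21778 = -21784)
A - K(138) = -21784 - (-35 + 7*138) = -21784 - (-35 + 966) = -21784 - 1*931 = -21784 - 931 = -22715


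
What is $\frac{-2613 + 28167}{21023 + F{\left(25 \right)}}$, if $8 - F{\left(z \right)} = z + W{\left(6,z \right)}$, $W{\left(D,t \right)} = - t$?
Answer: $\frac{25554}{21031} \approx 1.2151$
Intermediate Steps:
$F{\left(z \right)} = 8$ ($F{\left(z \right)} = 8 - \left(z - z\right) = 8 - 0 = 8 + 0 = 8$)
$\frac{-2613 + 28167}{21023 + F{\left(25 \right)}} = \frac{-2613 + 28167}{21023 + 8} = \frac{25554}{21031}$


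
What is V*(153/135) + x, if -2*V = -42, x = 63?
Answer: 434/5 ≈ 86.800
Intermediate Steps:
V = 21 (V = -½*(-42) = 21)
V*(153/135) + x = 21*(153/135) + 63 = 21*(153*(1/135)) + 63 = 21*(17/15) + 63 = 119/5 + 63 = 434/5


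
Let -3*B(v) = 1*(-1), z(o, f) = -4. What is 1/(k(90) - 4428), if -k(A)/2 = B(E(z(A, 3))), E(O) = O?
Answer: -3/13286 ≈ -0.00022580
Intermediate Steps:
B(v) = ⅓ (B(v) = -(-1)/3 = -⅓*(-1) = ⅓)
k(A) = -⅔ (k(A) = -2*⅓ = -⅔)
1/(k(90) - 4428) = 1/(-⅔ - 4428) = 1/(-13286/3) = -3/13286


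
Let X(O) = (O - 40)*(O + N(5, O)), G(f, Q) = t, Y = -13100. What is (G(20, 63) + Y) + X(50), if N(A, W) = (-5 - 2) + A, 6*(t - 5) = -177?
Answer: -25289/2 ≈ -12645.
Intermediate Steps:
t = -49/2 (t = 5 + (⅙)*(-177) = 5 - 59/2 = -49/2 ≈ -24.500)
N(A, W) = -7 + A
G(f, Q) = -49/2
X(O) = (-40 + O)*(-2 + O) (X(O) = (O - 40)*(O + (-7 + 5)) = (-40 + O)*(O - 2) = (-40 + O)*(-2 + O))
(G(20, 63) + Y) + X(50) = (-49/2 - 13100) + (80 + 50² - 42*50) = -26249/2 + (80 + 2500 - 2100) = -26249/2 + 480 = -25289/2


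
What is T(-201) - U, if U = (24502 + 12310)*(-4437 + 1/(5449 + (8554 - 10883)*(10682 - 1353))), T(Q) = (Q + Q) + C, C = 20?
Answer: 886979302508179/5430448 ≈ 1.6333e+8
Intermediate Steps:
T(Q) = 20 + 2*Q (T(Q) = (Q + Q) + 20 = 2*Q + 20 = 20 + 2*Q)
U = -886981376939315/5430448 (U = 36812*(-4437 + 1/(5449 - 2329*9329)) = 36812*(-4437 + 1/(5449 - 21727241)) = 36812*(-4437 + 1/(-21721792)) = 36812*(-4437 - 1/21721792) = 36812*(-96379591105/21721792) = -886981376939315/5430448 ≈ -1.6333e+8)
T(-201) - U = (20 + 2*(-201)) - 1*(-886981376939315/5430448) = (20 - 402) + 886981376939315/5430448 = -382 + 886981376939315/5430448 = 886979302508179/5430448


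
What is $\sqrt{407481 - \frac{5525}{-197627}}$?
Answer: $\frac{2 \sqrt{3978688676191306}}{197627} \approx 638.34$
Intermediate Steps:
$\sqrt{407481 - \frac{5525}{-197627}} = \sqrt{407481 - - \frac{5525}{197627}} = \sqrt{407481 + \frac{5525}{197627}} = \sqrt{\frac{80529253112}{197627}} = \frac{2 \sqrt{3978688676191306}}{197627}$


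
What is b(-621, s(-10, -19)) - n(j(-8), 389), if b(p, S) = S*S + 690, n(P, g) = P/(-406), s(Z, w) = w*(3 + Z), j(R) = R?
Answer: 3730933/203 ≈ 18379.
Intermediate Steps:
n(P, g) = -P/406 (n(P, g) = P*(-1/406) = -P/406)
b(p, S) = 690 + S² (b(p, S) = S² + 690 = 690 + S²)
b(-621, s(-10, -19)) - n(j(-8), 389) = (690 + (-19*(3 - 10))²) - (-1)*(-8)/406 = (690 + (-19*(-7))²) - 1*4/203 = (690 + 133²) - 4/203 = (690 + 17689) - 4/203 = 18379 - 4/203 = 3730933/203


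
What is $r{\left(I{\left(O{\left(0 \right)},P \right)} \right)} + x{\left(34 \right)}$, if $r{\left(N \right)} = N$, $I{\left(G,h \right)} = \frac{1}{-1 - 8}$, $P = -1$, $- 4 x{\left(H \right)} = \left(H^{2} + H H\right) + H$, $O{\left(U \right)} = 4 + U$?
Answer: $- \frac{10559}{18} \approx -586.61$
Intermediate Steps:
$x{\left(H \right)} = - \frac{H^{2}}{2} - \frac{H}{4}$ ($x{\left(H \right)} = - \frac{\left(H^{2} + H H\right) + H}{4} = - \frac{\left(H^{2} + H^{2}\right) + H}{4} = - \frac{2 H^{2} + H}{4} = - \frac{H + 2 H^{2}}{4} = - \frac{H^{2}}{2} - \frac{H}{4}$)
$I{\left(G,h \right)} = - \frac{1}{9}$ ($I{\left(G,h \right)} = \frac{1}{-9} = - \frac{1}{9}$)
$r{\left(I{\left(O{\left(0 \right)},P \right)} \right)} + x{\left(34 \right)} = - \frac{1}{9} - \frac{17 \left(1 + 2 \cdot 34\right)}{2} = - \frac{1}{9} - \frac{17 \left(1 + 68\right)}{2} = - \frac{1}{9} - \frac{17}{2} \cdot 69 = - \frac{1}{9} - \frac{1173}{2} = - \frac{10559}{18}$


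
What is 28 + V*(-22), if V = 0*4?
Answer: 28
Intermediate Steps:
V = 0
28 + V*(-22) = 28 + 0*(-22) = 28 + 0 = 28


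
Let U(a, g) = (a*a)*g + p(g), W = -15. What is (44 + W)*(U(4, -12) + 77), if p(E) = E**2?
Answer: 841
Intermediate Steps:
U(a, g) = g**2 + g*a**2 (U(a, g) = (a*a)*g + g**2 = a**2*g + g**2 = g*a**2 + g**2 = g**2 + g*a**2)
(44 + W)*(U(4, -12) + 77) = (44 - 15)*(-12*(-12 + 4**2) + 77) = 29*(-12*(-12 + 16) + 77) = 29*(-12*4 + 77) = 29*(-48 + 77) = 29*29 = 841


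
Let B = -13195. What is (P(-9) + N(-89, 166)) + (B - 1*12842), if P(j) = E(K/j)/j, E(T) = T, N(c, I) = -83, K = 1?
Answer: -2115719/81 ≈ -26120.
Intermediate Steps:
P(j) = j**(-2) (P(j) = (1/j)/j = 1/(j*j) = j**(-2))
(P(-9) + N(-89, 166)) + (B - 1*12842) = ((-9)**(-2) - 83) + (-13195 - 1*12842) = (1/81 - 83) + (-13195 - 12842) = -6722/81 - 26037 = -2115719/81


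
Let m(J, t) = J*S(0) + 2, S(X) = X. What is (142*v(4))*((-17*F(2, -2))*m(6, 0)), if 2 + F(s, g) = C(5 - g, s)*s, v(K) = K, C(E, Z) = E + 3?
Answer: -347616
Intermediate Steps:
C(E, Z) = 3 + E
F(s, g) = -2 + s*(8 - g) (F(s, g) = -2 + (3 + (5 - g))*s = -2 + (8 - g)*s = -2 + s*(8 - g))
m(J, t) = 2 (m(J, t) = J*0 + 2 = 0 + 2 = 2)
(142*v(4))*((-17*F(2, -2))*m(6, 0)) = (142*4)*(-17*(-2 - 1*2*(-8 - 2))*2) = 568*(-17*(-2 - 1*2*(-10))*2) = 568*(-17*(-2 + 20)*2) = 568*(-17*18*2) = 568*(-306*2) = 568*(-612) = -347616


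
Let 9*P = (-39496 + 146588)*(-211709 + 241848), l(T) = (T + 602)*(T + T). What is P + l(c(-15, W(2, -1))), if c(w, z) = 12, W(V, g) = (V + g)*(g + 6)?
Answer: 3227778412/9 ≈ 3.5864e+8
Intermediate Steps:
W(V, g) = (6 + g)*(V + g) (W(V, g) = (V + g)*(6 + g) = (6 + g)*(V + g))
l(T) = 2*T*(602 + T) (l(T) = (602 + T)*(2*T) = 2*T*(602 + T))
P = 3227645788/9 (P = ((-39496 + 146588)*(-211709 + 241848))/9 = (107092*30139)/9 = (1/9)*3227645788 = 3227645788/9 ≈ 3.5863e+8)
P + l(c(-15, W(2, -1))) = 3227645788/9 + 2*12*(602 + 12) = 3227645788/9 + 2*12*614 = 3227645788/9 + 14736 = 3227778412/9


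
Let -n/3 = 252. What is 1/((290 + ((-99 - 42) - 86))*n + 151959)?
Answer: 1/104331 ≈ 9.5849e-6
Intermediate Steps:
n = -756 (n = -3*252 = -756)
1/((290 + ((-99 - 42) - 86))*n + 151959) = 1/((290 + ((-99 - 42) - 86))*(-756) + 151959) = 1/((290 + (-141 - 86))*(-756) + 151959) = 1/((290 - 227)*(-756) + 151959) = 1/(63*(-756) + 151959) = 1/(-47628 + 151959) = 1/104331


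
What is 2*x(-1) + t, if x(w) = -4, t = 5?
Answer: -3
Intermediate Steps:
2*x(-1) + t = 2*(-4) + 5 = -8 + 5 = -3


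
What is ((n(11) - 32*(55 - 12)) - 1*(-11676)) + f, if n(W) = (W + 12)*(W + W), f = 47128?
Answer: 57934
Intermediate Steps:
n(W) = 2*W*(12 + W) (n(W) = (12 + W)*(2*W) = 2*W*(12 + W))
((n(11) - 32*(55 - 12)) - 1*(-11676)) + f = ((2*11*(12 + 11) - 32*(55 - 12)) - 1*(-11676)) + 47128 = ((2*11*23 - 32*43) + 11676) + 47128 = ((506 - 1*1376) + 11676) + 47128 = ((506 - 1376) + 11676) + 47128 = (-870 + 11676) + 47128 = 10806 + 47128 = 57934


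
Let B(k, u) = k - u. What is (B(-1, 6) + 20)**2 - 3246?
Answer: -3077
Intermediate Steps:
(B(-1, 6) + 20)**2 - 3246 = ((-1 - 1*6) + 20)**2 - 3246 = ((-1 - 6) + 20)**2 - 3246 = (-7 + 20)**2 - 3246 = 13**2 - 3246 = 169 - 3246 = -3077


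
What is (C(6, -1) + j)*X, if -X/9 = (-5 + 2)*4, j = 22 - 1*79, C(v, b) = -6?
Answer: -6804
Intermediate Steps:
j = -57 (j = 22 - 79 = -57)
X = 108 (X = -9*(-5 + 2)*4 = -(-27)*4 = -9*(-12) = 108)
(C(6, -1) + j)*X = (-6 - 57)*108 = -63*108 = -6804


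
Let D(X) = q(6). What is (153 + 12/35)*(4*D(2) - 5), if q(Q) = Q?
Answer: 101973/35 ≈ 2913.5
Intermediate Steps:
D(X) = 6
(153 + 12/35)*(4*D(2) - 5) = (153 + 12/35)*(4*6 - 5) = (153 + 12*(1/35))*(24 - 5) = (153 + 12/35)*19 = (5367/35)*19 = 101973/35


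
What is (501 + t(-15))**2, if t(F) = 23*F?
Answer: 24336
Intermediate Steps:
(501 + t(-15))**2 = (501 + 23*(-15))**2 = (501 - 345)**2 = 156**2 = 24336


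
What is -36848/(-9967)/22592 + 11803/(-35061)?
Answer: -5725091101/17014745436 ≈ -0.33648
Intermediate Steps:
-36848/(-9967)/22592 + 11803/(-35061) = -36848*(-1/9967)*(1/22592) + 11803*(-1/35061) = (36848/9967)*(1/22592) - 407/1209 = 2303/14073404 - 407/1209 = -5725091101/17014745436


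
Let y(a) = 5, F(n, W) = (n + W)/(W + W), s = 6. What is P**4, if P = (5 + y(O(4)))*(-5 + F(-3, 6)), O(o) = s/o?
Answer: 81450625/16 ≈ 5.0907e+6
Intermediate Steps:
O(o) = 6/o
F(n, W) = (W + n)/(2*W) (F(n, W) = (W + n)/((2*W)) = (W + n)*(1/(2*W)) = (W + n)/(2*W))
P = -95/2 (P = (5 + 5)*(-5 + (1/2)*(6 - 3)/6) = 10*(-5 + (1/2)*(1/6)*3) = 10*(-5 + 1/4) = 10*(-19/4) = -95/2 ≈ -47.500)
P**4 = (-95/2)**4 = 81450625/16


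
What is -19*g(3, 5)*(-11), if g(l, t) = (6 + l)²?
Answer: 16929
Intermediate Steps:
-19*g(3, 5)*(-11) = -19*(6 + 3)²*(-11) = -19*9²*(-11) = -19*81*(-11) = -1539*(-11) = 16929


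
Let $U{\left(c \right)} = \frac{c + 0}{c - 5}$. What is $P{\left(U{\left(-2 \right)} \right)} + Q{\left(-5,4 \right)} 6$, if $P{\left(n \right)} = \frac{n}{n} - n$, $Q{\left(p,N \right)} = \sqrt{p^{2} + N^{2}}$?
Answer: $\frac{5}{7} + 6 \sqrt{41} \approx 39.133$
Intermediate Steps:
$Q{\left(p,N \right)} = \sqrt{N^{2} + p^{2}}$
$U{\left(c \right)} = \frac{c}{-5 + c}$
$P{\left(n \right)} = 1 - n$
$P{\left(U{\left(-2 \right)} \right)} + Q{\left(-5,4 \right)} 6 = \left(1 - - \frac{2}{-5 - 2}\right) + \sqrt{4^{2} + \left(-5\right)^{2}} \cdot 6 = \left(1 - - \frac{2}{-7}\right) + \sqrt{16 + 25} \cdot 6 = \left(1 - \left(-2\right) \left(- \frac{1}{7}\right)\right) + \sqrt{41} \cdot 6 = \left(1 - \frac{2}{7}\right) + 6 \sqrt{41} = \frac{5}{7} + 6 \sqrt{41}$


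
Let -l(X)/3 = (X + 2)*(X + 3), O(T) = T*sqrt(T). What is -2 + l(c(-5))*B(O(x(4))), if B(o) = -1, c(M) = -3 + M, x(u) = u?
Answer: 88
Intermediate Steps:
O(T) = T**(3/2)
l(X) = -3*(2 + X)*(3 + X) (l(X) = -3*(X + 2)*(X + 3) = -3*(2 + X)*(3 + X))
-2 + l(c(-5))*B(O(x(4))) = -2 + (-18 - 15*(-3 - 5) - 3*(-3 - 5)**2)*(-1) = -2 + (-18 - 15*(-8) - 3*(-8)**2)*(-1) = -2 + (-18 + 120 - 3*64)*(-1) = -2 + (-18 + 120 - 192)*(-1) = -2 - 90*(-1) = -2 + 90 = 88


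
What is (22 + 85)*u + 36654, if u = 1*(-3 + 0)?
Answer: 36333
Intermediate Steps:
u = -3 (u = 1*(-3) = -3)
(22 + 85)*u + 36654 = (22 + 85)*(-3) + 36654 = 107*(-3) + 36654 = -321 + 36654 = 36333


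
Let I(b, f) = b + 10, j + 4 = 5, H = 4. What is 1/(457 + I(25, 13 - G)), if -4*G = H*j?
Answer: 1/492 ≈ 0.0020325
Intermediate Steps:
j = 1 (j = -4 + 5 = 1)
G = -1 ≈ -1.0000
I(b, f) = 10 + b
1/(457 + I(25, 13 - G)) = 1/(457 + (10 + 25)) = 1/(457 + 35) = 1/492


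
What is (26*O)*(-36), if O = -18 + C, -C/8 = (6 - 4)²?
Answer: 46800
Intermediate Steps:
C = -32 (C = -8*(6 - 4)² = -8*2² = -8*4 = -32)
O = -50 (O = -18 - 32 = -50)
(26*O)*(-36) = (26*(-50))*(-36) = -1300*(-36) = 46800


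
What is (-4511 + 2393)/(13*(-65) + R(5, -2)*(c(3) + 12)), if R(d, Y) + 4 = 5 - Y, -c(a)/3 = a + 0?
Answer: 1059/418 ≈ 2.5335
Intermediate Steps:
c(a) = -3*a (c(a) = -3*(a + 0) = -3*a)
R(d, Y) = 1 - Y (R(d, Y) = -4 + (5 - Y) = 1 - Y)
(-4511 + 2393)/(13*(-65) + R(5, -2)*(c(3) + 12)) = (-4511 + 2393)/(13*(-65) + (1 - 1*(-2))*(-3*3 + 12)) = -2118/(-845 + (1 + 2)*(-9 + 12)) = -2118/(-845 + 3*3) = -2118/(-845 + 9) = -2118/(-836) = -2118*(-1/836) = 1059/418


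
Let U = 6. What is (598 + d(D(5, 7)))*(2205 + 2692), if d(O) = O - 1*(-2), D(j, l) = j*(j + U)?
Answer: 3207535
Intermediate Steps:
D(j, l) = j*(6 + j) (D(j, l) = j*(j + 6) = j*(6 + j))
d(O) = 2 + O (d(O) = O + 2 = 2 + O)
(598 + d(D(5, 7)))*(2205 + 2692) = (598 + (2 + 5*(6 + 5)))*(2205 + 2692) = (598 + (2 + 5*11))*4897 = (598 + (2 + 55))*4897 = (598 + 57)*4897 = 655*4897 = 3207535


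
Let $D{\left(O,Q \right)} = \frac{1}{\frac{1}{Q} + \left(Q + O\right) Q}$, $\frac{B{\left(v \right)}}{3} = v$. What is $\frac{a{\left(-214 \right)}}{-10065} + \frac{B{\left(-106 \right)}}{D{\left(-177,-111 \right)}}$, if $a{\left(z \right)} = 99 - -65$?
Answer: $- \frac{3785802625898}{372405} \approx -1.0166 \cdot 10^{7}$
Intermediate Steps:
$B{\left(v \right)} = 3 v$
$a{\left(z \right)} = 164$ ($a{\left(z \right)} = 99 + 65 = 164$)
$D{\left(O,Q \right)} = \frac{1}{\frac{1}{Q} + Q \left(O + Q\right)}$ ($D{\left(O,Q \right)} = \frac{1}{\frac{1}{Q} + \left(O + Q\right) Q} = \frac{1}{\frac{1}{Q} + Q \left(O + Q\right)}$)
$\frac{a{\left(-214 \right)}}{-10065} + \frac{B{\left(-106 \right)}}{D{\left(-177,-111 \right)}} = \frac{164}{-10065} + \frac{3 \left(-106\right)}{\left(-111\right) \frac{1}{1 + \left(-111\right)^{3} - 177 \left(-111\right)^{2}}} = 164 \left(- \frac{1}{10065}\right) - \frac{318}{\left(-111\right) \frac{1}{1 - 1367631 - 2180817}} = - \frac{164}{10065} - \frac{318}{\left(-111\right) \frac{1}{1 - 1367631 - 2180817}} = - \frac{164}{10065} - \frac{318}{\left(-111\right) \frac{1}{-3548447}} = - \frac{164}{10065} - \frac{318}{\left(-111\right) \left(- \frac{1}{3548447}\right)} = - \frac{164}{10065} - \frac{318}{\frac{111}{3548447}} = - \frac{164}{10065} - \frac{376135382}{37} = - \frac{3785802625898}{372405}$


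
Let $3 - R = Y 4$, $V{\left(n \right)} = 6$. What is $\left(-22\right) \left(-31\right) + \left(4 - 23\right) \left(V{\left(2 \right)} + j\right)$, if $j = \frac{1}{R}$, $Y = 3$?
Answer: $\frac{5131}{9} \approx 570.11$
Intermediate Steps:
$R = -9$ ($R = 3 - 3 \cdot 4 = 3 - 12 = -9$)
$j = - \frac{1}{9}$ ($j = \frac{1}{-9} = - \frac{1}{9} \approx -0.11111$)
$\left(-22\right) \left(-31\right) + \left(4 - 23\right) \left(V{\left(2 \right)} + j\right) = \left(-22\right) \left(-31\right) + \left(4 - 23\right) \left(6 - \frac{1}{9}\right) = 682 - \frac{1007}{9} = \frac{5131}{9}$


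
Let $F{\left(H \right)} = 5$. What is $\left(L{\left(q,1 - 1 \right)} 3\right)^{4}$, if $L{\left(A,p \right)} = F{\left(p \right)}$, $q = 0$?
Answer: $50625$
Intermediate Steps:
$L{\left(A,p \right)} = 5$
$\left(L{\left(q,1 - 1 \right)} 3\right)^{4} = \left(5 \cdot 3\right)^{4} = 15^{4} = 50625$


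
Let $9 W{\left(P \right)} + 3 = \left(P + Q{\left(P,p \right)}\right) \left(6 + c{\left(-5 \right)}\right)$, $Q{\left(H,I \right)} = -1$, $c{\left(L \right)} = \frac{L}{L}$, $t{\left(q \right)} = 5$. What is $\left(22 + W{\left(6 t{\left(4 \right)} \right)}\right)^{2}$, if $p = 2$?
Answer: $\frac{158404}{81} \approx 1955.6$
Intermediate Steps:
$c{\left(L \right)} = 1$
$W{\left(P \right)} = - \frac{10}{9} + \frac{7 P}{9}$ ($W{\left(P \right)} = - \frac{1}{3} + \frac{\left(P - 1\right) \left(6 + 1\right)}{9} = - \frac{1}{3} + \frac{\left(-1 + P\right) 7}{9} = - \frac{1}{3} + \frac{-7 + 7 P}{9} = - \frac{1}{3} + \left(- \frac{7}{9} + \frac{7 P}{9}\right) = - \frac{10}{9} + \frac{7 P}{9}$)
$\left(22 + W{\left(6 t{\left(4 \right)} \right)}\right)^{2} = \left(22 - \left(\frac{10}{9} - \frac{7 \cdot 6 \cdot 5}{9}\right)\right)^{2} = \left(22 + \left(- \frac{10}{9} + \frac{7}{9} \cdot 30\right)\right)^{2} = \left(22 + \left(- \frac{10}{9} + \frac{70}{3}\right)\right)^{2} = \left(22 + \frac{200}{9}\right)^{2} = \left(\frac{398}{9}\right)^{2} = \frac{158404}{81}$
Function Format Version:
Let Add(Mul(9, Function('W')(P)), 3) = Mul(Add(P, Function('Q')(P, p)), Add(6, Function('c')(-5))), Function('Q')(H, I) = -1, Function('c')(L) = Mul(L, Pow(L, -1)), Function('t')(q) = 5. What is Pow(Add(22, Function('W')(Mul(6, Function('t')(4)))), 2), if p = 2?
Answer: Rational(158404, 81) ≈ 1955.6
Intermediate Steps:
Function('c')(L) = 1
Function('W')(P) = Add(Rational(-10, 9), Mul(Rational(7, 9), P)) (Function('W')(P) = Add(Rational(-1, 3), Mul(Rational(1, 9), Mul(Add(P, -1), Add(6, 1)))) = Add(Rational(-1, 3), Mul(Rational(1, 9), Mul(Add(-1, P), 7))) = Add(Rational(-1, 3), Mul(Rational(1, 9), Add(-7, Mul(7, P)))) = Add(Rational(-1, 3), Add(Rational(-7, 9), Mul(Rational(7, 9), P))) = Add(Rational(-10, 9), Mul(Rational(7, 9), P)))
Pow(Add(22, Function('W')(Mul(6, Function('t')(4)))), 2) = Pow(Add(22, Add(Rational(-10, 9), Mul(Rational(7, 9), Mul(6, 5)))), 2) = Pow(Add(22, Add(Rational(-10, 9), Mul(Rational(7, 9), 30))), 2) = Pow(Add(22, Add(Rational(-10, 9), Rational(70, 3))), 2) = Pow(Add(22, Rational(200, 9)), 2) = Pow(Rational(398, 9), 2) = Rational(158404, 81)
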